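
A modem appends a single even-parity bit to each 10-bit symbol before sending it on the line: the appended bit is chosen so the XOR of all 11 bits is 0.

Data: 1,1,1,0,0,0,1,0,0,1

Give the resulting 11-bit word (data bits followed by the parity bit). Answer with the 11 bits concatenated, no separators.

11100010011

XOR of the 10 data bits: 1⊕1⊕1⊕0⊕0⊕0⊕1⊕0⊕0⊕1 = 1
Parity bit = 1 (so all 11 bits XOR to 0).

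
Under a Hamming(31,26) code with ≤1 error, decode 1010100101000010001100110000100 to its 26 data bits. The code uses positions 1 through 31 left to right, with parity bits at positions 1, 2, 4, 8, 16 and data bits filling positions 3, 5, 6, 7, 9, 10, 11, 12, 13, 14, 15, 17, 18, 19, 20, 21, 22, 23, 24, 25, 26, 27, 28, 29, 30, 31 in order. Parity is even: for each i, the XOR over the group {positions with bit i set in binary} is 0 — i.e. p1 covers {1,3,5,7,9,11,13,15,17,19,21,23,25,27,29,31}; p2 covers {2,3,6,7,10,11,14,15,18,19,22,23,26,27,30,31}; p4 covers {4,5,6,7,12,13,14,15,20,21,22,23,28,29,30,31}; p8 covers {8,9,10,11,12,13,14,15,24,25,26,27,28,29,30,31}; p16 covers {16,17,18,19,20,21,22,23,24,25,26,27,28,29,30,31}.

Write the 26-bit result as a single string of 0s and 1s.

s1 (pos 1,3,5,7,9,11,13,15,17,19,21,23,25,27,29,31): 1⊕1⊕1⊕0⊕0⊕0⊕0⊕1⊕0⊕1⊕0⊕1⊕0⊕0⊕1⊕0 = 1
s2 (pos 2,3,6,7,10,11,14,15,18,19,22,23,26,27,30,31): 0⊕1⊕0⊕0⊕1⊕0⊕0⊕1⊕0⊕1⊕0⊕1⊕0⊕0⊕0⊕0 = 1
s4 (pos 4,5,6,7,12,13,14,15,20,21,22,23,28,29,30,31): 0⊕1⊕0⊕0⊕0⊕0⊕0⊕1⊕1⊕0⊕0⊕1⊕0⊕1⊕0⊕0 = 1
s8 (pos 8,9,10,11,12,13,14,15,24,25,26,27,28,29,30,31): 1⊕0⊕1⊕0⊕0⊕0⊕0⊕1⊕1⊕0⊕0⊕0⊕0⊕1⊕0⊕0 = 1
s16 (pos 16,17,18,19,20,21,22,23,24,25,26,27,28,29,30,31): 0⊕0⊕0⊕1⊕1⊕0⊕0⊕1⊕1⊕0⊕0⊕0⊕0⊕1⊕0⊕0 = 1
Syndrome s16…s1 = 11111 → error at position 31.
Flip position 31: 1010100101000010001100110000100 → 1010100101000010001100110000101
Read data bits from positions 3,5,6,7,9,10,11,12,13,14,15,17,18,19,20,21,22,23,24,25,26,27,28,29,30,31: 11000100001001100110000101

11000100001001100110000101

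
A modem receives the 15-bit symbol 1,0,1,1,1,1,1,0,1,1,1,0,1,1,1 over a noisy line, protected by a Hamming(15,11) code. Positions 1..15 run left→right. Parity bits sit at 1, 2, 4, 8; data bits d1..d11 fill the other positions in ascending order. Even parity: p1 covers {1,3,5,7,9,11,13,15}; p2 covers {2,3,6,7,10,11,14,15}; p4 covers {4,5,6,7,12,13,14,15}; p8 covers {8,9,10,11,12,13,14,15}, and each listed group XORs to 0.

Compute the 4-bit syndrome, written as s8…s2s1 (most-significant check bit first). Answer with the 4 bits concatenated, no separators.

s1 (pos 1,3,5,7,9,11,13,15): 1⊕1⊕1⊕1⊕1⊕1⊕1⊕1 = 0
s2 (pos 2,3,6,7,10,11,14,15): 0⊕1⊕1⊕1⊕1⊕1⊕1⊕1 = 1
s4 (pos 4,5,6,7,12,13,14,15): 1⊕1⊕1⊕1⊕0⊕1⊕1⊕1 = 1
s8 (pos 8,9,10,11,12,13,14,15): 0⊕1⊕1⊕1⊕0⊕1⊕1⊕1 = 0
Syndrome s8…s1 = 0110 → error at position 6.

0110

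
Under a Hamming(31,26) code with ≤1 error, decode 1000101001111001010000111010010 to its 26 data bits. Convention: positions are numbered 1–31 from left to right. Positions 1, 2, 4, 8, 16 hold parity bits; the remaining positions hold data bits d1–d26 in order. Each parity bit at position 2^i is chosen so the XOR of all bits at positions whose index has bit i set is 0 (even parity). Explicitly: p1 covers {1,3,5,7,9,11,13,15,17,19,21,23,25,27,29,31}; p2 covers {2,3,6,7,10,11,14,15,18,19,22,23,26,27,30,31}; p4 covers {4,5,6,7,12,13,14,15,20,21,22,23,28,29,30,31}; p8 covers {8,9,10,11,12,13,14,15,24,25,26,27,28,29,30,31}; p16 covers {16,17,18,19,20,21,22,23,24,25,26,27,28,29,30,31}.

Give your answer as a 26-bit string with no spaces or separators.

01010111100000000111010010

s1 (pos 1,3,5,7,9,11,13,15,17,19,21,23,25,27,29,31): 1⊕0⊕1⊕1⊕0⊕1⊕1⊕0⊕0⊕0⊕0⊕1⊕1⊕1⊕0⊕0 = 0
s2 (pos 2,3,6,7,10,11,14,15,18,19,22,23,26,27,30,31): 0⊕0⊕0⊕1⊕1⊕1⊕0⊕0⊕1⊕0⊕0⊕1⊕0⊕1⊕1⊕0 = 1
s4 (pos 4,5,6,7,12,13,14,15,20,21,22,23,28,29,30,31): 0⊕1⊕0⊕1⊕1⊕1⊕0⊕0⊕0⊕0⊕0⊕1⊕0⊕0⊕1⊕0 = 0
s8 (pos 8,9,10,11,12,13,14,15,24,25,26,27,28,29,30,31): 0⊕0⊕1⊕1⊕1⊕1⊕0⊕0⊕1⊕1⊕0⊕1⊕0⊕0⊕1⊕0 = 0
s16 (pos 16,17,18,19,20,21,22,23,24,25,26,27,28,29,30,31): 1⊕0⊕1⊕0⊕0⊕0⊕0⊕1⊕1⊕1⊕0⊕1⊕0⊕0⊕1⊕0 = 1
Syndrome s16…s1 = 10010 → error at position 18.
Flip position 18: 1000101001111001010000111010010 → 1000101001111001000000111010010
Read data bits from positions 3,5,6,7,9,10,11,12,13,14,15,17,18,19,20,21,22,23,24,25,26,27,28,29,30,31: 01010111100000000111010010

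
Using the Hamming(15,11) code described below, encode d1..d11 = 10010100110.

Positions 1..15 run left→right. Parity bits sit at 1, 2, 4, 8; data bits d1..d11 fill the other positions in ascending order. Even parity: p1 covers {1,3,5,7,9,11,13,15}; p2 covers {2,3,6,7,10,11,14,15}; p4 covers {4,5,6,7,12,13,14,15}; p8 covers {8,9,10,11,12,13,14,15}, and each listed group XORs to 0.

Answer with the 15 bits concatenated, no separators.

101100110100110

Place data at non-parity positions: p1 p2 1 p4 0 0 1 p8 0 1 0 0 1 1 0
p1 (pos 1,3,5,7,9,11,13,15): XOR of data positions = 1⊕0⊕1⊕0⊕0⊕1⊕0 = 1
p2 (pos 2,3,6,7,10,11,14,15): XOR of data positions = 1⊕0⊕1⊕1⊕0⊕1⊕0 = 0
p4 (pos 4,5,6,7,12,13,14,15): XOR of data positions = 0⊕0⊕1⊕0⊕1⊕1⊕0 = 1
p8 (pos 8,9,10,11,12,13,14,15): XOR of data positions = 0⊕1⊕0⊕0⊕1⊕1⊕0 = 1
Codeword: 101100110100110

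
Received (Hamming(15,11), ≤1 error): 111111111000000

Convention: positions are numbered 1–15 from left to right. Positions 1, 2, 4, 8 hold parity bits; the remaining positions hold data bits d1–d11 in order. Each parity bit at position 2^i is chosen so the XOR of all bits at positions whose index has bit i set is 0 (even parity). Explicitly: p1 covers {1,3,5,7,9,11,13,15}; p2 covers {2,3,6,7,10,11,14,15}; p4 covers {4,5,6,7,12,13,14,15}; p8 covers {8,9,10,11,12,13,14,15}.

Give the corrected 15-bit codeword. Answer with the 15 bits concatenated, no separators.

011111111000000

s1 (pos 1,3,5,7,9,11,13,15): 1⊕1⊕1⊕1⊕1⊕0⊕0⊕0 = 1
s2 (pos 2,3,6,7,10,11,14,15): 1⊕1⊕1⊕1⊕0⊕0⊕0⊕0 = 0
s4 (pos 4,5,6,7,12,13,14,15): 1⊕1⊕1⊕1⊕0⊕0⊕0⊕0 = 0
s8 (pos 8,9,10,11,12,13,14,15): 1⊕1⊕0⊕0⊕0⊕0⊕0⊕0 = 0
Syndrome s8…s1 = 0001 → error at position 1.
Flip position 1: 111111111000000 → 011111111000000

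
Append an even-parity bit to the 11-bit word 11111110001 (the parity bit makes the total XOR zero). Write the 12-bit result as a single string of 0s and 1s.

111111100010

XOR of the 11 data bits: 1⊕1⊕1⊕1⊕1⊕1⊕1⊕0⊕0⊕0⊕1 = 0
Parity bit = 0 (so all 12 bits XOR to 0).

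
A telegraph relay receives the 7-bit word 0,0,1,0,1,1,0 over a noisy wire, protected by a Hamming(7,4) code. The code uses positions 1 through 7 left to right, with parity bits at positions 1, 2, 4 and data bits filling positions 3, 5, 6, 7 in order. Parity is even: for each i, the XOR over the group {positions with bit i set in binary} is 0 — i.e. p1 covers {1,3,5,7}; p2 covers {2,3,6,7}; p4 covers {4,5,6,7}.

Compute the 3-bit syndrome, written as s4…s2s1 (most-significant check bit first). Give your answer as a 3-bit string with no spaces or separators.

s1 (pos 1,3,5,7): 0⊕1⊕1⊕0 = 0
s2 (pos 2,3,6,7): 0⊕1⊕1⊕0 = 0
s4 (pos 4,5,6,7): 0⊕1⊕1⊕0 = 0
Syndrome s4…s1 = 000 → no error.

000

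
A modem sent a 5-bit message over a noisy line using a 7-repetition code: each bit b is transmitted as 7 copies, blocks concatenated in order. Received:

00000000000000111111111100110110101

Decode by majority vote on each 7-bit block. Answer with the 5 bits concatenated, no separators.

Block 1 (0000000): 0 ones → 0
Block 2 (0000000): 0 ones → 0
Block 3 (1111111): 7 ones → 1
Block 4 (1110011): 5 ones → 1
Block 5 (0110101): 4 ones → 1

00111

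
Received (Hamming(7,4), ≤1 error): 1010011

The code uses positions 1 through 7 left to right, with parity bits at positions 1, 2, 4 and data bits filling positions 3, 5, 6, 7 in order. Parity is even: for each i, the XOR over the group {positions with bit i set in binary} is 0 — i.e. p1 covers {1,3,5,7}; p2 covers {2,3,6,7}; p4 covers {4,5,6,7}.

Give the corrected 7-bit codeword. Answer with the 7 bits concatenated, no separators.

s1 (pos 1,3,5,7): 1⊕1⊕0⊕1 = 1
s2 (pos 2,3,6,7): 0⊕1⊕1⊕1 = 1
s4 (pos 4,5,6,7): 0⊕0⊕1⊕1 = 0
Syndrome s4…s1 = 011 → error at position 3.
Flip position 3: 1010011 → 1000011

1000011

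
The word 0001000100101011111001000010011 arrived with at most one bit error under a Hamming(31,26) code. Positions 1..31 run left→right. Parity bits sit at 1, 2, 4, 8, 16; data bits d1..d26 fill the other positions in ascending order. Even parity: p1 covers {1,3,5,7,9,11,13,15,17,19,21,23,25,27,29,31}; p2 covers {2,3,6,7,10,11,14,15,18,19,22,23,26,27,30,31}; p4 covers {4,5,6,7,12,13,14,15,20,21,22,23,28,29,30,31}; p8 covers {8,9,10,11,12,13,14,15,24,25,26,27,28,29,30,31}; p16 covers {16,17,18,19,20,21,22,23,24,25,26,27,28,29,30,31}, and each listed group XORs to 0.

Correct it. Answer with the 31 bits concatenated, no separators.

0001000110101011111001000010011

s1 (pos 1,3,5,7,9,11,13,15,17,19,21,23,25,27,29,31): 0⊕0⊕0⊕0⊕0⊕1⊕1⊕1⊕1⊕1⊕0⊕0⊕0⊕1⊕0⊕1 = 1
s2 (pos 2,3,6,7,10,11,14,15,18,19,22,23,26,27,30,31): 0⊕0⊕0⊕0⊕0⊕1⊕0⊕1⊕1⊕1⊕1⊕0⊕0⊕1⊕1⊕1 = 0
s4 (pos 4,5,6,7,12,13,14,15,20,21,22,23,28,29,30,31): 1⊕0⊕0⊕0⊕0⊕1⊕0⊕1⊕0⊕0⊕1⊕0⊕0⊕0⊕1⊕1 = 0
s8 (pos 8,9,10,11,12,13,14,15,24,25,26,27,28,29,30,31): 1⊕0⊕0⊕1⊕0⊕1⊕0⊕1⊕0⊕0⊕0⊕1⊕0⊕0⊕1⊕1 = 1
s16 (pos 16,17,18,19,20,21,22,23,24,25,26,27,28,29,30,31): 1⊕1⊕1⊕1⊕0⊕0⊕1⊕0⊕0⊕0⊕0⊕1⊕0⊕0⊕1⊕1 = 0
Syndrome s16…s1 = 01001 → error at position 9.
Flip position 9: 0001000100101011111001000010011 → 0001000110101011111001000010011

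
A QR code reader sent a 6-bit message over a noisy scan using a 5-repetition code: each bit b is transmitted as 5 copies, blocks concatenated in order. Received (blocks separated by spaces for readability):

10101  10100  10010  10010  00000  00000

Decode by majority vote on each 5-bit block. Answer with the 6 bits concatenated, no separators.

Block 1 (10101): 3 ones → 1
Block 2 (10100): 2 ones → 0
Block 3 (10010): 2 ones → 0
Block 4 (10010): 2 ones → 0
Block 5 (00000): 0 ones → 0
Block 6 (00000): 0 ones → 0

100000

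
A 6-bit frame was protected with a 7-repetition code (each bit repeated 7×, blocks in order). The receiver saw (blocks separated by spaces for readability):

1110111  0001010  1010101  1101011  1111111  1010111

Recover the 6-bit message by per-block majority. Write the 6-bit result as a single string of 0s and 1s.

101111

Block 1 (1110111): 6 ones → 1
Block 2 (0001010): 2 ones → 0
Block 3 (1010101): 4 ones → 1
Block 4 (1101011): 5 ones → 1
Block 5 (1111111): 7 ones → 1
Block 6 (1010111): 5 ones → 1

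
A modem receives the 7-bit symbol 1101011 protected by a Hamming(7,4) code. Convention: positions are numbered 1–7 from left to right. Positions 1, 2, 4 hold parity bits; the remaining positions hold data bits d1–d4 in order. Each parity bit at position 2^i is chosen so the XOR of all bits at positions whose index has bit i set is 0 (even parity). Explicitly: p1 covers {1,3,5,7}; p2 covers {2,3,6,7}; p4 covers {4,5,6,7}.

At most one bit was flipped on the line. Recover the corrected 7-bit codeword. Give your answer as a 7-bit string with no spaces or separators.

1101001

s1 (pos 1,3,5,7): 1⊕0⊕0⊕1 = 0
s2 (pos 2,3,6,7): 1⊕0⊕1⊕1 = 1
s4 (pos 4,5,6,7): 1⊕0⊕1⊕1 = 1
Syndrome s4…s1 = 110 → error at position 6.
Flip position 6: 1101011 → 1101001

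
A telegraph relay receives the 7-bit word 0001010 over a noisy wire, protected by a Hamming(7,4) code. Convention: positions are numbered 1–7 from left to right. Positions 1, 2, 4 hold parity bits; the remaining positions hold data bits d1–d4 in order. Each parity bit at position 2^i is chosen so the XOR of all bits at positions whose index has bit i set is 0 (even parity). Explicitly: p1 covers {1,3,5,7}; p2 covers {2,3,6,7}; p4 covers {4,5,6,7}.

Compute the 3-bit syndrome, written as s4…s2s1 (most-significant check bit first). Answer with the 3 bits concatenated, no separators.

s1 (pos 1,3,5,7): 0⊕0⊕0⊕0 = 0
s2 (pos 2,3,6,7): 0⊕0⊕1⊕0 = 1
s4 (pos 4,5,6,7): 1⊕0⊕1⊕0 = 0
Syndrome s4…s1 = 010 → error at position 2.

010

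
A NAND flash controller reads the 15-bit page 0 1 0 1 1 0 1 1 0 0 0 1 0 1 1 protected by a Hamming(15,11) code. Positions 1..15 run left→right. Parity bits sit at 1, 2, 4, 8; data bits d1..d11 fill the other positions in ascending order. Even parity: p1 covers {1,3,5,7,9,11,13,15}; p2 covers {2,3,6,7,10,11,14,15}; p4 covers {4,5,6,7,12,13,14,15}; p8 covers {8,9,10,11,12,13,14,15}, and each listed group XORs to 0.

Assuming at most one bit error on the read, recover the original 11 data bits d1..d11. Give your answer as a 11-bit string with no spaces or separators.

s1 (pos 1,3,5,7,9,11,13,15): 0⊕0⊕1⊕1⊕0⊕0⊕0⊕1 = 1
s2 (pos 2,3,6,7,10,11,14,15): 1⊕0⊕0⊕1⊕0⊕0⊕1⊕1 = 0
s4 (pos 4,5,6,7,12,13,14,15): 1⊕1⊕0⊕1⊕1⊕0⊕1⊕1 = 0
s8 (pos 8,9,10,11,12,13,14,15): 1⊕0⊕0⊕0⊕1⊕0⊕1⊕1 = 0
Syndrome s8…s1 = 0001 → error at position 1.
Flip position 1: 010110110001011 → 110110110001011
Read data bits from positions 3,5,6,7,9,10,11,12,13,14,15: 01010001011

01010001011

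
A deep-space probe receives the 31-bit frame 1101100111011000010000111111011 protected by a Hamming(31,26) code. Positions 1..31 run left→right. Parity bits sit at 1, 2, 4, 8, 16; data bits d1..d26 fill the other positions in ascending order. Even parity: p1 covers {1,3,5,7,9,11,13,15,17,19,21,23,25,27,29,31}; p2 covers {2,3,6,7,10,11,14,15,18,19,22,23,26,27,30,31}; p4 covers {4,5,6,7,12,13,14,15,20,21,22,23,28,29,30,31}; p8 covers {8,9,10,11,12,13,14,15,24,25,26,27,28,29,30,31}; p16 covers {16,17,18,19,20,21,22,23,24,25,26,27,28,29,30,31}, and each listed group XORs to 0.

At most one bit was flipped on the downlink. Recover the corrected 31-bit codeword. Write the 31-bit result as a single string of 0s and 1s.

1101100111011001010000111111011

s1 (pos 1,3,5,7,9,11,13,15,17,19,21,23,25,27,29,31): 1⊕0⊕1⊕0⊕1⊕0⊕1⊕0⊕0⊕0⊕0⊕1⊕1⊕1⊕0⊕1 = 0
s2 (pos 2,3,6,7,10,11,14,15,18,19,22,23,26,27,30,31): 1⊕0⊕0⊕0⊕1⊕0⊕0⊕0⊕1⊕0⊕0⊕1⊕1⊕1⊕1⊕1 = 0
s4 (pos 4,5,6,7,12,13,14,15,20,21,22,23,28,29,30,31): 1⊕1⊕0⊕0⊕1⊕1⊕0⊕0⊕0⊕0⊕0⊕1⊕1⊕0⊕1⊕1 = 0
s8 (pos 8,9,10,11,12,13,14,15,24,25,26,27,28,29,30,31): 1⊕1⊕1⊕0⊕1⊕1⊕0⊕0⊕1⊕1⊕1⊕1⊕1⊕0⊕1⊕1 = 0
s16 (pos 16,17,18,19,20,21,22,23,24,25,26,27,28,29,30,31): 0⊕0⊕1⊕0⊕0⊕0⊕0⊕1⊕1⊕1⊕1⊕1⊕1⊕0⊕1⊕1 = 1
Syndrome s16…s1 = 10000 → error at position 16.
Flip position 16: 1101100111011000010000111111011 → 1101100111011001010000111111011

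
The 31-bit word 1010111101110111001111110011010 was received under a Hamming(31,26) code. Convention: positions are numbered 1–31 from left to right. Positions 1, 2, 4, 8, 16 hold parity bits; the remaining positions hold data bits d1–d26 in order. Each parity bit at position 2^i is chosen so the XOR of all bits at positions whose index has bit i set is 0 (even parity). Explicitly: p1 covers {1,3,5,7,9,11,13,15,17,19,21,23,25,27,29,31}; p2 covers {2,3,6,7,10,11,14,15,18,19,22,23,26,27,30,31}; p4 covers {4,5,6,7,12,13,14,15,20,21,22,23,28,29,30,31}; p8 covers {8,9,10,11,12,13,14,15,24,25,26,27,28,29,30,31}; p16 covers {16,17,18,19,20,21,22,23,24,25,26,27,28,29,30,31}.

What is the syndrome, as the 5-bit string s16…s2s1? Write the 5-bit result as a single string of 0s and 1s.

00000

s1 (pos 1,3,5,7,9,11,13,15,17,19,21,23,25,27,29,31): 1⊕1⊕1⊕1⊕0⊕1⊕0⊕1⊕0⊕1⊕1⊕1⊕0⊕1⊕0⊕0 = 0
s2 (pos 2,3,6,7,10,11,14,15,18,19,22,23,26,27,30,31): 0⊕1⊕1⊕1⊕1⊕1⊕1⊕1⊕0⊕1⊕1⊕1⊕0⊕1⊕1⊕0 = 0
s4 (pos 4,5,6,7,12,13,14,15,20,21,22,23,28,29,30,31): 0⊕1⊕1⊕1⊕1⊕0⊕1⊕1⊕1⊕1⊕1⊕1⊕1⊕0⊕1⊕0 = 0
s8 (pos 8,9,10,11,12,13,14,15,24,25,26,27,28,29,30,31): 1⊕0⊕1⊕1⊕1⊕0⊕1⊕1⊕1⊕0⊕0⊕1⊕1⊕0⊕1⊕0 = 0
s16 (pos 16,17,18,19,20,21,22,23,24,25,26,27,28,29,30,31): 1⊕0⊕0⊕1⊕1⊕1⊕1⊕1⊕1⊕0⊕0⊕1⊕1⊕0⊕1⊕0 = 0
Syndrome s16…s1 = 00000 → no error.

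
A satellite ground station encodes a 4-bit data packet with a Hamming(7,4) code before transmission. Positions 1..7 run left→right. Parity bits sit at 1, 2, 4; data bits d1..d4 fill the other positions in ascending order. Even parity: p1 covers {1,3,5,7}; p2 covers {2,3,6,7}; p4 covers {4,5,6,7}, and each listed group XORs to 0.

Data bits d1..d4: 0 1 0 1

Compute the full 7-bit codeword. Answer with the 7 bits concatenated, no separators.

0100101

Place data at non-parity positions: p1 p2 0 p4 1 0 1
p1 (pos 1,3,5,7): XOR of data positions = 0⊕1⊕1 = 0
p2 (pos 2,3,6,7): XOR of data positions = 0⊕0⊕1 = 1
p4 (pos 4,5,6,7): XOR of data positions = 1⊕0⊕1 = 0
Codeword: 0100101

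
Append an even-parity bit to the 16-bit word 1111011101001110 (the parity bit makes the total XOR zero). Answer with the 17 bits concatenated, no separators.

XOR of the 16 data bits: 1⊕1⊕1⊕1⊕0⊕1⊕1⊕1⊕0⊕1⊕0⊕0⊕1⊕1⊕1⊕0 = 1
Parity bit = 1 (so all 17 bits XOR to 0).

11110111010011101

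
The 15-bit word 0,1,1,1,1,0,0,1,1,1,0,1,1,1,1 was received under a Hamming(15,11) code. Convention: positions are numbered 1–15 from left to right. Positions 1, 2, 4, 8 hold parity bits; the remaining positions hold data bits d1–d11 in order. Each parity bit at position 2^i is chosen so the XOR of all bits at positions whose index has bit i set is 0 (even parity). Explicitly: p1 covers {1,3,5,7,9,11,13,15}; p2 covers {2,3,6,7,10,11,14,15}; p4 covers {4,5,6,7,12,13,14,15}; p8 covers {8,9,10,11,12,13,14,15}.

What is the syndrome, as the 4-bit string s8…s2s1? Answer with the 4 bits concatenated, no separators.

1011

s1 (pos 1,3,5,7,9,11,13,15): 0⊕1⊕1⊕0⊕1⊕0⊕1⊕1 = 1
s2 (pos 2,3,6,7,10,11,14,15): 1⊕1⊕0⊕0⊕1⊕0⊕1⊕1 = 1
s4 (pos 4,5,6,7,12,13,14,15): 1⊕1⊕0⊕0⊕1⊕1⊕1⊕1 = 0
s8 (pos 8,9,10,11,12,13,14,15): 1⊕1⊕1⊕0⊕1⊕1⊕1⊕1 = 1
Syndrome s8…s1 = 1011 → error at position 11.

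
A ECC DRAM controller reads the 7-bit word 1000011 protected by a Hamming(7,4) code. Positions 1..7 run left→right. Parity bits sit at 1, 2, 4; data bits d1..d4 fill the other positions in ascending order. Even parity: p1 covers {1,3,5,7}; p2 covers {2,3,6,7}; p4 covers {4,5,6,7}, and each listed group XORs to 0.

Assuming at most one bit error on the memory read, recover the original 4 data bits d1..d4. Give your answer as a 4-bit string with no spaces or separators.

0011

s1 (pos 1,3,5,7): 1⊕0⊕0⊕1 = 0
s2 (pos 2,3,6,7): 0⊕0⊕1⊕1 = 0
s4 (pos 4,5,6,7): 0⊕0⊕1⊕1 = 0
Syndrome s4…s1 = 000 → no error.
Read data bits from positions 3,5,6,7: 0011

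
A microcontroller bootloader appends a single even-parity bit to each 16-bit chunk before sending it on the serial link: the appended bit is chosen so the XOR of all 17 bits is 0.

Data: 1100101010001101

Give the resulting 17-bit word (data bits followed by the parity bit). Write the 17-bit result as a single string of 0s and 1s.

XOR of the 16 data bits: 1⊕1⊕0⊕0⊕1⊕0⊕1⊕0⊕1⊕0⊕0⊕0⊕1⊕1⊕0⊕1 = 0
Parity bit = 0 (so all 17 bits XOR to 0).

11001010100011010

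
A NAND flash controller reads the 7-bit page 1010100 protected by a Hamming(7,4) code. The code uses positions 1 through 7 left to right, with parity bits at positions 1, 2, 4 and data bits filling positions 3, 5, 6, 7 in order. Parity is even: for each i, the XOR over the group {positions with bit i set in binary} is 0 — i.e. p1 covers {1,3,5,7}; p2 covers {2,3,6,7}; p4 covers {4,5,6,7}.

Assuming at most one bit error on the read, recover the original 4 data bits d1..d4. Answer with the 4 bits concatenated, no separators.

1101

s1 (pos 1,3,5,7): 1⊕1⊕1⊕0 = 1
s2 (pos 2,3,6,7): 0⊕1⊕0⊕0 = 1
s4 (pos 4,5,6,7): 0⊕1⊕0⊕0 = 1
Syndrome s4…s1 = 111 → error at position 7.
Flip position 7: 1010100 → 1010101
Read data bits from positions 3,5,6,7: 1101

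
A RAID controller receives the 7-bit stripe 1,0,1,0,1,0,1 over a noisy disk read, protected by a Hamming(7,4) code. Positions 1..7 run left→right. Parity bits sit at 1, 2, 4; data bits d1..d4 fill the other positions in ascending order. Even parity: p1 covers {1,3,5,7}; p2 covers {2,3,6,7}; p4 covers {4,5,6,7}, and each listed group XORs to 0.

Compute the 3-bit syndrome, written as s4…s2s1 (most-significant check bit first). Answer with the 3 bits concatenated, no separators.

000

s1 (pos 1,3,5,7): 1⊕1⊕1⊕1 = 0
s2 (pos 2,3,6,7): 0⊕1⊕0⊕1 = 0
s4 (pos 4,5,6,7): 0⊕1⊕0⊕1 = 0
Syndrome s4…s1 = 000 → no error.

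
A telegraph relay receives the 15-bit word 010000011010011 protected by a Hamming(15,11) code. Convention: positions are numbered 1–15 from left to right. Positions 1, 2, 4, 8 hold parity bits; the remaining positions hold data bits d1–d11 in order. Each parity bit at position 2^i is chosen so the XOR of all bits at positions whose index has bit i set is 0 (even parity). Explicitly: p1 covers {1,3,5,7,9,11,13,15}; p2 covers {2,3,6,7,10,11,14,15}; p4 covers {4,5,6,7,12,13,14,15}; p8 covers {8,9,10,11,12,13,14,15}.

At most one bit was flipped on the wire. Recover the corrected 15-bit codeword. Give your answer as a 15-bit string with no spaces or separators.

010000010010011

s1 (pos 1,3,5,7,9,11,13,15): 0⊕0⊕0⊕0⊕1⊕1⊕0⊕1 = 1
s2 (pos 2,3,6,7,10,11,14,15): 1⊕0⊕0⊕0⊕0⊕1⊕1⊕1 = 0
s4 (pos 4,5,6,7,12,13,14,15): 0⊕0⊕0⊕0⊕0⊕0⊕1⊕1 = 0
s8 (pos 8,9,10,11,12,13,14,15): 1⊕1⊕0⊕1⊕0⊕0⊕1⊕1 = 1
Syndrome s8…s1 = 1001 → error at position 9.
Flip position 9: 010000011010011 → 010000010010011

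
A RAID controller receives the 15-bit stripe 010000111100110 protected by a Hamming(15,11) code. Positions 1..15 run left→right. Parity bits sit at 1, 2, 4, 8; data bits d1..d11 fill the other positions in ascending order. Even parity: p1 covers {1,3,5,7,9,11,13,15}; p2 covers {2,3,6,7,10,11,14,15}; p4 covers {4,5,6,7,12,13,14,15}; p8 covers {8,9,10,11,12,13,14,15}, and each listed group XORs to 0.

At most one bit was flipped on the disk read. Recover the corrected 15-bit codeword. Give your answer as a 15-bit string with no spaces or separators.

010000111100010

s1 (pos 1,3,5,7,9,11,13,15): 0⊕0⊕0⊕1⊕1⊕0⊕1⊕0 = 1
s2 (pos 2,3,6,7,10,11,14,15): 1⊕0⊕0⊕1⊕1⊕0⊕1⊕0 = 0
s4 (pos 4,5,6,7,12,13,14,15): 0⊕0⊕0⊕1⊕0⊕1⊕1⊕0 = 1
s8 (pos 8,9,10,11,12,13,14,15): 1⊕1⊕1⊕0⊕0⊕1⊕1⊕0 = 1
Syndrome s8…s1 = 1101 → error at position 13.
Flip position 13: 010000111100110 → 010000111100010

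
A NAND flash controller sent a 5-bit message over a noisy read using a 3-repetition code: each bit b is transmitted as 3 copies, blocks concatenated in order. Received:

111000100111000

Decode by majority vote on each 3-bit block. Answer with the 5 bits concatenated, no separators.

10010

Block 1 (111): 3 ones → 1
Block 2 (000): 0 ones → 0
Block 3 (100): 1 one → 0
Block 4 (111): 3 ones → 1
Block 5 (000): 0 ones → 0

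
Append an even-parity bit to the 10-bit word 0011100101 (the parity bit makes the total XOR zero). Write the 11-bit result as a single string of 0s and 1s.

XOR of the 10 data bits: 0⊕0⊕1⊕1⊕1⊕0⊕0⊕1⊕0⊕1 = 1
Parity bit = 1 (so all 11 bits XOR to 0).

00111001011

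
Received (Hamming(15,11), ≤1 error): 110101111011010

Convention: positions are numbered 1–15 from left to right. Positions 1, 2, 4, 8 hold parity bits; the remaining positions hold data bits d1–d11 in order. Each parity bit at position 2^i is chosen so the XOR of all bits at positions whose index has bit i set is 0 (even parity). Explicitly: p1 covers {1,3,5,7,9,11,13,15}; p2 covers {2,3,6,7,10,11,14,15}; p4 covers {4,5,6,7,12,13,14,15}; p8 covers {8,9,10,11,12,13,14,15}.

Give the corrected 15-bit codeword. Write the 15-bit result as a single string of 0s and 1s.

110101111011000

s1 (pos 1,3,5,7,9,11,13,15): 1⊕0⊕0⊕1⊕1⊕1⊕0⊕0 = 0
s2 (pos 2,3,6,7,10,11,14,15): 1⊕0⊕1⊕1⊕0⊕1⊕1⊕0 = 1
s4 (pos 4,5,6,7,12,13,14,15): 1⊕0⊕1⊕1⊕1⊕0⊕1⊕0 = 1
s8 (pos 8,9,10,11,12,13,14,15): 1⊕1⊕0⊕1⊕1⊕0⊕1⊕0 = 1
Syndrome s8…s1 = 1110 → error at position 14.
Flip position 14: 110101111011010 → 110101111011000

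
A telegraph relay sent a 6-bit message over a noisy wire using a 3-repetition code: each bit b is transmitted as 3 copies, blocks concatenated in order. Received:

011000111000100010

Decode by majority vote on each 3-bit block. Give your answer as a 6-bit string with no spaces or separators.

Block 1 (011): 2 ones → 1
Block 2 (000): 0 ones → 0
Block 3 (111): 3 ones → 1
Block 4 (000): 0 ones → 0
Block 5 (100): 1 one → 0
Block 6 (010): 1 one → 0

101000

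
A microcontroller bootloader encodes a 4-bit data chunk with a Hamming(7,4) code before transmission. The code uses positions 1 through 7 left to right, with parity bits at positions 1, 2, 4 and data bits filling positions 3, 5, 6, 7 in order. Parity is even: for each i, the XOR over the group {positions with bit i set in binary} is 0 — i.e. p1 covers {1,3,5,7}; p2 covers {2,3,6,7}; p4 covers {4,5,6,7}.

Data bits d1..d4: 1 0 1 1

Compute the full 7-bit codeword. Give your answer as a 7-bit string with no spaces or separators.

0110011

Place data at non-parity positions: p1 p2 1 p4 0 1 1
p1 (pos 1,3,5,7): XOR of data positions = 1⊕0⊕1 = 0
p2 (pos 2,3,6,7): XOR of data positions = 1⊕1⊕1 = 1
p4 (pos 4,5,6,7): XOR of data positions = 0⊕1⊕1 = 0
Codeword: 0110011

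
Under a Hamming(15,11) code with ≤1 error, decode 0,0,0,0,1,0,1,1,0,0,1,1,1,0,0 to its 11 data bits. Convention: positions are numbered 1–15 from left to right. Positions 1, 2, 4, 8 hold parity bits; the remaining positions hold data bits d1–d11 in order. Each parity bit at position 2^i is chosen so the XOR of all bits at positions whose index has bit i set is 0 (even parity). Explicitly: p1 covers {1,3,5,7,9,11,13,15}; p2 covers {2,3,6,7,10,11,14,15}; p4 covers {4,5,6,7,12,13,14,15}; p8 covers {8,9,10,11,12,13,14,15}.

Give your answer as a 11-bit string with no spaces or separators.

s1 (pos 1,3,5,7,9,11,13,15): 0⊕0⊕1⊕1⊕0⊕1⊕1⊕0 = 0
s2 (pos 2,3,6,7,10,11,14,15): 0⊕0⊕0⊕1⊕0⊕1⊕0⊕0 = 0
s4 (pos 4,5,6,7,12,13,14,15): 0⊕1⊕0⊕1⊕1⊕1⊕0⊕0 = 0
s8 (pos 8,9,10,11,12,13,14,15): 1⊕0⊕0⊕1⊕1⊕1⊕0⊕0 = 0
Syndrome s8…s1 = 0000 → no error.
Read data bits from positions 3,5,6,7,9,10,11,12,13,14,15: 01010011100

01010011100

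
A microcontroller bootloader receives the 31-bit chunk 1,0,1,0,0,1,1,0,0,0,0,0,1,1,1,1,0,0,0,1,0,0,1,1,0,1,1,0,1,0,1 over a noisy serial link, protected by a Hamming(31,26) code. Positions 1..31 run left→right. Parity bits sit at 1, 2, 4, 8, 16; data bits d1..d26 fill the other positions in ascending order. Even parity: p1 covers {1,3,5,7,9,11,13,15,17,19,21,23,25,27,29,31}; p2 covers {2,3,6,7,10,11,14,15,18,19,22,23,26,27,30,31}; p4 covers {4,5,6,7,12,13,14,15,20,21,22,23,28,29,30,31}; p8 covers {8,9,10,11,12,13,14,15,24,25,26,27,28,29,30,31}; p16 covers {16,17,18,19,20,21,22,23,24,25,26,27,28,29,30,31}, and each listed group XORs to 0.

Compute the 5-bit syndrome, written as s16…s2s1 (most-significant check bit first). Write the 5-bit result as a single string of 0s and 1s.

00111

s1 (pos 1,3,5,7,9,11,13,15,17,19,21,23,25,27,29,31): 1⊕1⊕0⊕1⊕0⊕0⊕1⊕1⊕0⊕0⊕0⊕1⊕0⊕1⊕1⊕1 = 1
s2 (pos 2,3,6,7,10,11,14,15,18,19,22,23,26,27,30,31): 0⊕1⊕1⊕1⊕0⊕0⊕1⊕1⊕0⊕0⊕0⊕1⊕1⊕1⊕0⊕1 = 1
s4 (pos 4,5,6,7,12,13,14,15,20,21,22,23,28,29,30,31): 0⊕0⊕1⊕1⊕0⊕1⊕1⊕1⊕1⊕0⊕0⊕1⊕0⊕1⊕0⊕1 = 1
s8 (pos 8,9,10,11,12,13,14,15,24,25,26,27,28,29,30,31): 0⊕0⊕0⊕0⊕0⊕1⊕1⊕1⊕1⊕0⊕1⊕1⊕0⊕1⊕0⊕1 = 0
s16 (pos 16,17,18,19,20,21,22,23,24,25,26,27,28,29,30,31): 1⊕0⊕0⊕0⊕1⊕0⊕0⊕1⊕1⊕0⊕1⊕1⊕0⊕1⊕0⊕1 = 0
Syndrome s16…s1 = 00111 → error at position 7.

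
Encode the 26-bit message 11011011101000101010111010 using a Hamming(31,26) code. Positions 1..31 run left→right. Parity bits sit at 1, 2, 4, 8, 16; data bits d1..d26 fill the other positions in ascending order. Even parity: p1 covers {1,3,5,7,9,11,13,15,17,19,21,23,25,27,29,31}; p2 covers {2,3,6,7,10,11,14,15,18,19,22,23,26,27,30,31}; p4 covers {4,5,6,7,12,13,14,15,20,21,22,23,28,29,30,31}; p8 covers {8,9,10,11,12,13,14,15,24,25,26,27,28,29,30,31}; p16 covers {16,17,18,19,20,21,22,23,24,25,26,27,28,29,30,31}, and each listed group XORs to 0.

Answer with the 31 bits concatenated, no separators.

0011101010111011000101010111010

Place data at non-parity positions: p1 p2 1 p4 1 0 1 p8 1 0 1 1 1 0 1 p16 0 0 0 1 0 1 0 1 0 1 1 1 0 1 0
p1 (pos 1,3,5,7,9,11,13,15,17,19,21,23,25,27,29,31): XOR of data positions = 1⊕1⊕1⊕1⊕1⊕1⊕1⊕0⊕0⊕0⊕0⊕0⊕1⊕0⊕0 = 0
p2 (pos 2,3,6,7,10,11,14,15,18,19,22,23,26,27,30,31): XOR of data positions = 1⊕0⊕1⊕0⊕1⊕0⊕1⊕0⊕0⊕1⊕0⊕1⊕1⊕1⊕0 = 0
p4 (pos 4,5,6,7,12,13,14,15,20,21,22,23,28,29,30,31): XOR of data positions = 1⊕0⊕1⊕1⊕1⊕0⊕1⊕1⊕0⊕1⊕0⊕1⊕0⊕1⊕0 = 1
p8 (pos 8,9,10,11,12,13,14,15,24,25,26,27,28,29,30,31): XOR of data positions = 1⊕0⊕1⊕1⊕1⊕0⊕1⊕1⊕0⊕1⊕1⊕1⊕0⊕1⊕0 = 0
p16 (pos 16,17,18,19,20,21,22,23,24,25,26,27,28,29,30,31): XOR of data positions = 0⊕0⊕0⊕1⊕0⊕1⊕0⊕1⊕0⊕1⊕1⊕1⊕0⊕1⊕0 = 1
Codeword: 0011101010111011000101010111010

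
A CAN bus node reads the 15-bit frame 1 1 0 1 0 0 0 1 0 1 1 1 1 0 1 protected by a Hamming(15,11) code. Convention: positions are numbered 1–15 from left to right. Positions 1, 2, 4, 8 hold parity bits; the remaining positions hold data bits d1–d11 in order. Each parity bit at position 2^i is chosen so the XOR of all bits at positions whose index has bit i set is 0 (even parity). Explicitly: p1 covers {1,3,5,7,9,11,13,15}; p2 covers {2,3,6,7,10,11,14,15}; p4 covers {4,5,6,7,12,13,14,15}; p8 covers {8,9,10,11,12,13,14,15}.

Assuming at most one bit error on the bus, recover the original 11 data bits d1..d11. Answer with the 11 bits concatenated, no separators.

00000111101

s1 (pos 1,3,5,7,9,11,13,15): 1⊕0⊕0⊕0⊕0⊕1⊕1⊕1 = 0
s2 (pos 2,3,6,7,10,11,14,15): 1⊕0⊕0⊕0⊕1⊕1⊕0⊕1 = 0
s4 (pos 4,5,6,7,12,13,14,15): 1⊕0⊕0⊕0⊕1⊕1⊕0⊕1 = 0
s8 (pos 8,9,10,11,12,13,14,15): 1⊕0⊕1⊕1⊕1⊕1⊕0⊕1 = 0
Syndrome s8…s1 = 0000 → no error.
Read data bits from positions 3,5,6,7,9,10,11,12,13,14,15: 00000111101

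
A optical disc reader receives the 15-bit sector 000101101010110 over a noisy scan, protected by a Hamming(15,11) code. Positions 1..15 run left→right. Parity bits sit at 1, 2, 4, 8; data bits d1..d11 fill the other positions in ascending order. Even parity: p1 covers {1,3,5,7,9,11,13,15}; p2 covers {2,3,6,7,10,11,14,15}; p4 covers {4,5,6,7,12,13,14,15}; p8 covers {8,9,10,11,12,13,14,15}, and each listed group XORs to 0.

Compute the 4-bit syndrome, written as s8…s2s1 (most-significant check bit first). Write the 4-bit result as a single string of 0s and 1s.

s1 (pos 1,3,5,7,9,11,13,15): 0⊕0⊕0⊕1⊕1⊕1⊕1⊕0 = 0
s2 (pos 2,3,6,7,10,11,14,15): 0⊕0⊕1⊕1⊕0⊕1⊕1⊕0 = 0
s4 (pos 4,5,6,7,12,13,14,15): 1⊕0⊕1⊕1⊕0⊕1⊕1⊕0 = 1
s8 (pos 8,9,10,11,12,13,14,15): 0⊕1⊕0⊕1⊕0⊕1⊕1⊕0 = 0
Syndrome s8…s1 = 0100 → error at position 4.

0100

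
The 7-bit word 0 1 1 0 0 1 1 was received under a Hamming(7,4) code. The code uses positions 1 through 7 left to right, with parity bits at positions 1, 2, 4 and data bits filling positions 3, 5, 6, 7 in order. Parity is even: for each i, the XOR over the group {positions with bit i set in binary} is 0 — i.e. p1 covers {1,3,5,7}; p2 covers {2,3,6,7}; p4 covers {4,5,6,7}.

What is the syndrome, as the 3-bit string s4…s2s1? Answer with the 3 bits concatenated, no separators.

s1 (pos 1,3,5,7): 0⊕1⊕0⊕1 = 0
s2 (pos 2,3,6,7): 1⊕1⊕1⊕1 = 0
s4 (pos 4,5,6,7): 0⊕0⊕1⊕1 = 0
Syndrome s4…s1 = 000 → no error.

000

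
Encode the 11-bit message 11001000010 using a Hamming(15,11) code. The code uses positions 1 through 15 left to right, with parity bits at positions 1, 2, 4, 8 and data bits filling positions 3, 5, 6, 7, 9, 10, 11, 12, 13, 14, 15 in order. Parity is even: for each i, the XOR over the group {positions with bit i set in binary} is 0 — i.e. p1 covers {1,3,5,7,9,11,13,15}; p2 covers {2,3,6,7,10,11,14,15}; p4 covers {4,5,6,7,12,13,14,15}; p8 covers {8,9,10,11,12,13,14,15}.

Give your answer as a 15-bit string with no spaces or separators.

Place data at non-parity positions: p1 p2 1 p4 1 0 0 p8 1 0 0 0 0 1 0
p1 (pos 1,3,5,7,9,11,13,15): XOR of data positions = 1⊕1⊕0⊕1⊕0⊕0⊕0 = 1
p2 (pos 2,3,6,7,10,11,14,15): XOR of data positions = 1⊕0⊕0⊕0⊕0⊕1⊕0 = 0
p4 (pos 4,5,6,7,12,13,14,15): XOR of data positions = 1⊕0⊕0⊕0⊕0⊕1⊕0 = 0
p8 (pos 8,9,10,11,12,13,14,15): XOR of data positions = 1⊕0⊕0⊕0⊕0⊕1⊕0 = 0
Codeword: 101010001000010

101010001000010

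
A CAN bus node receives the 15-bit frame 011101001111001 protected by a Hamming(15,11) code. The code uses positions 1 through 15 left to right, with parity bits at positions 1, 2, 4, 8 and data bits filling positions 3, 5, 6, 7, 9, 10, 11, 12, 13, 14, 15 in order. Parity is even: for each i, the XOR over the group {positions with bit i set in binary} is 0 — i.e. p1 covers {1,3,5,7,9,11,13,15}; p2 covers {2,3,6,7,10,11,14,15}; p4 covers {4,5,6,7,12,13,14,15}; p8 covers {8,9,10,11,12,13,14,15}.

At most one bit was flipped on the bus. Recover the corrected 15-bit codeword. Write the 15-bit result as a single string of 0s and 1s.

s1 (pos 1,3,5,7,9,11,13,15): 0⊕1⊕0⊕0⊕1⊕1⊕0⊕1 = 0
s2 (pos 2,3,6,7,10,11,14,15): 1⊕1⊕1⊕0⊕1⊕1⊕0⊕1 = 0
s4 (pos 4,5,6,7,12,13,14,15): 1⊕0⊕1⊕0⊕1⊕0⊕0⊕1 = 0
s8 (pos 8,9,10,11,12,13,14,15): 0⊕1⊕1⊕1⊕1⊕0⊕0⊕1 = 1
Syndrome s8…s1 = 1000 → error at position 8.
Flip position 8: 011101001111001 → 011101011111001

011101011111001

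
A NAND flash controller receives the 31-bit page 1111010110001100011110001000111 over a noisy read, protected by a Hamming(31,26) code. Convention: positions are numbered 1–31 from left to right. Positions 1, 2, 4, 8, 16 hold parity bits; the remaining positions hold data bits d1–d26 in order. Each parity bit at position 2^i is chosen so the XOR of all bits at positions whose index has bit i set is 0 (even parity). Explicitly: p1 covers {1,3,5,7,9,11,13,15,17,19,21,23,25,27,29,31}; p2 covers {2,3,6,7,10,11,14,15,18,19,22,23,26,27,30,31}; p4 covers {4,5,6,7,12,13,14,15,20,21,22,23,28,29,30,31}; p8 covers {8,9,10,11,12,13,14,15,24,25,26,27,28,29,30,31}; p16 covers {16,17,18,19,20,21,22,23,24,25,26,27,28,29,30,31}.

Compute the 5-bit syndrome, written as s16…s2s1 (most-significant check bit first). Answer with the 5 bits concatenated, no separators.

00101

s1 (pos 1,3,5,7,9,11,13,15,17,19,21,23,25,27,29,31): 1⊕1⊕0⊕0⊕1⊕0⊕1⊕0⊕0⊕1⊕1⊕0⊕1⊕0⊕1⊕1 = 1
s2 (pos 2,3,6,7,10,11,14,15,18,19,22,23,26,27,30,31): 1⊕1⊕1⊕0⊕0⊕0⊕1⊕0⊕1⊕1⊕0⊕0⊕0⊕0⊕1⊕1 = 0
s4 (pos 4,5,6,7,12,13,14,15,20,21,22,23,28,29,30,31): 1⊕0⊕1⊕0⊕0⊕1⊕1⊕0⊕1⊕1⊕0⊕0⊕0⊕1⊕1⊕1 = 1
s8 (pos 8,9,10,11,12,13,14,15,24,25,26,27,28,29,30,31): 1⊕1⊕0⊕0⊕0⊕1⊕1⊕0⊕0⊕1⊕0⊕0⊕0⊕1⊕1⊕1 = 0
s16 (pos 16,17,18,19,20,21,22,23,24,25,26,27,28,29,30,31): 0⊕0⊕1⊕1⊕1⊕1⊕0⊕0⊕0⊕1⊕0⊕0⊕0⊕1⊕1⊕1 = 0
Syndrome s16…s1 = 00101 → error at position 5.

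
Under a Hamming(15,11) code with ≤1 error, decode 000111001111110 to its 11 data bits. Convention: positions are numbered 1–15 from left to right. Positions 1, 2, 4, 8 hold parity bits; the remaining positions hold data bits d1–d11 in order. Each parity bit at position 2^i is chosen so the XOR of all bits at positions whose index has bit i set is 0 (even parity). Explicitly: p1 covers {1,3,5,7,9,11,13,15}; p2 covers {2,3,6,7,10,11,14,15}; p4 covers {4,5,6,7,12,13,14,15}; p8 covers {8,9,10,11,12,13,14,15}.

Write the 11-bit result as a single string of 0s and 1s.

01101111110

s1 (pos 1,3,5,7,9,11,13,15): 0⊕0⊕1⊕0⊕1⊕1⊕1⊕0 = 0
s2 (pos 2,3,6,7,10,11,14,15): 0⊕0⊕1⊕0⊕1⊕1⊕1⊕0 = 0
s4 (pos 4,5,6,7,12,13,14,15): 1⊕1⊕1⊕0⊕1⊕1⊕1⊕0 = 0
s8 (pos 8,9,10,11,12,13,14,15): 0⊕1⊕1⊕1⊕1⊕1⊕1⊕0 = 0
Syndrome s8…s1 = 0000 → no error.
Read data bits from positions 3,5,6,7,9,10,11,12,13,14,15: 01101111110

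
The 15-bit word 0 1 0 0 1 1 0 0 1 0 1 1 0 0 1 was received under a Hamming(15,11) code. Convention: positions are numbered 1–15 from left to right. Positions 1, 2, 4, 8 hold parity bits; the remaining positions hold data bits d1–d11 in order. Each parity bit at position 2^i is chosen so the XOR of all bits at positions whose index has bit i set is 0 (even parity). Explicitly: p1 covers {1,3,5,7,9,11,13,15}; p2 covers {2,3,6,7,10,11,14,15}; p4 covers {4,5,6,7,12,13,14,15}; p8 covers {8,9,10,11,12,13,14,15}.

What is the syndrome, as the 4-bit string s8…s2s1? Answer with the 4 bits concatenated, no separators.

s1 (pos 1,3,5,7,9,11,13,15): 0⊕0⊕1⊕0⊕1⊕1⊕0⊕1 = 0
s2 (pos 2,3,6,7,10,11,14,15): 1⊕0⊕1⊕0⊕0⊕1⊕0⊕1 = 0
s4 (pos 4,5,6,7,12,13,14,15): 0⊕1⊕1⊕0⊕1⊕0⊕0⊕1 = 0
s8 (pos 8,9,10,11,12,13,14,15): 0⊕1⊕0⊕1⊕1⊕0⊕0⊕1 = 0
Syndrome s8…s1 = 0000 → no error.

0000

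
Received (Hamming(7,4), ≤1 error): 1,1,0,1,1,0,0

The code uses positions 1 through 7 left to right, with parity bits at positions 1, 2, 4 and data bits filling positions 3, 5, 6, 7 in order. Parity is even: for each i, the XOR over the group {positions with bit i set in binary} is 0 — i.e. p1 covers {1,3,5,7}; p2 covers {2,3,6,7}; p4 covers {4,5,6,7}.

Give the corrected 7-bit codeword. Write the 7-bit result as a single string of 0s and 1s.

s1 (pos 1,3,5,7): 1⊕0⊕1⊕0 = 0
s2 (pos 2,3,6,7): 1⊕0⊕0⊕0 = 1
s4 (pos 4,5,6,7): 1⊕1⊕0⊕0 = 0
Syndrome s4…s1 = 010 → error at position 2.
Flip position 2: 1101100 → 1001100

1001100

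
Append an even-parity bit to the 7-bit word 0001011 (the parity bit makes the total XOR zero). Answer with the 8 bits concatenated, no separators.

00010111

XOR of the 7 data bits: 0⊕0⊕0⊕1⊕0⊕1⊕1 = 1
Parity bit = 1 (so all 8 bits XOR to 0).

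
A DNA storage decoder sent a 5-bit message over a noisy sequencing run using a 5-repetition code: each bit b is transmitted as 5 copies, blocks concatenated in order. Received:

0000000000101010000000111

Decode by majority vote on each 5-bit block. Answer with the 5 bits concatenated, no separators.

00101

Block 1 (00000): 0 ones → 0
Block 2 (00000): 0 ones → 0
Block 3 (10101): 3 ones → 1
Block 4 (00000): 0 ones → 0
Block 5 (00111): 3 ones → 1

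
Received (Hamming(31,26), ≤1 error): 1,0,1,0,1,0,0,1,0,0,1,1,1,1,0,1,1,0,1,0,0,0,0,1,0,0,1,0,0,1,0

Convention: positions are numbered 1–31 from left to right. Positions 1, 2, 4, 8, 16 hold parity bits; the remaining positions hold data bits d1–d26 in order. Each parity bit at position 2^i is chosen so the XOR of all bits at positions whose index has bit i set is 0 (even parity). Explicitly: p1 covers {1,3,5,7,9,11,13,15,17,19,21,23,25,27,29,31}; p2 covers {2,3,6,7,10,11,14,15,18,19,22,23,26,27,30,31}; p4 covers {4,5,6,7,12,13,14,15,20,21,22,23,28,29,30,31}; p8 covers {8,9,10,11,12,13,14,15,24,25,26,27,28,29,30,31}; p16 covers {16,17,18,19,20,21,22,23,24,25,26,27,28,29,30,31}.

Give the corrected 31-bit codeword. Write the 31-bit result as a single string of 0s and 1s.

s1 (pos 1,3,5,7,9,11,13,15,17,19,21,23,25,27,29,31): 1⊕1⊕1⊕0⊕0⊕1⊕1⊕0⊕1⊕1⊕0⊕0⊕0⊕1⊕0⊕0 = 0
s2 (pos 2,3,6,7,10,11,14,15,18,19,22,23,26,27,30,31): 0⊕1⊕0⊕0⊕0⊕1⊕1⊕0⊕0⊕1⊕0⊕0⊕0⊕1⊕1⊕0 = 0
s4 (pos 4,5,6,7,12,13,14,15,20,21,22,23,28,29,30,31): 0⊕1⊕0⊕0⊕1⊕1⊕1⊕0⊕0⊕0⊕0⊕0⊕0⊕0⊕1⊕0 = 1
s8 (pos 8,9,10,11,12,13,14,15,24,25,26,27,28,29,30,31): 1⊕0⊕0⊕1⊕1⊕1⊕1⊕0⊕1⊕0⊕0⊕1⊕0⊕0⊕1⊕0 = 0
s16 (pos 16,17,18,19,20,21,22,23,24,25,26,27,28,29,30,31): 1⊕1⊕0⊕1⊕0⊕0⊕0⊕0⊕1⊕0⊕0⊕1⊕0⊕0⊕1⊕0 = 0
Syndrome s16…s1 = 00100 → error at position 4.
Flip position 4: 1010100100111101101000010010010 → 1011100100111101101000010010010

1011100100111101101000010010010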